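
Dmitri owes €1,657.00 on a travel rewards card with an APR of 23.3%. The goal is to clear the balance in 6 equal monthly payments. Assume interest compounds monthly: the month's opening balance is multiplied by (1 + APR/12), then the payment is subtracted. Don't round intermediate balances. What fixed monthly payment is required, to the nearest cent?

Monthly rate r = 23.3%/12 = 1.94167% = 0.0194167.
Level-payment amortization: P = B₀·r / (1 − (1+r)^(−n)) = 1657.00·0.0194167 / (1 − 1.01942^(−6)).
Denominator 1 − (1+r)^(−6) = 0.108975549.
P = 32.1734 / 0.108975549 ≈ 295.24.

€295.24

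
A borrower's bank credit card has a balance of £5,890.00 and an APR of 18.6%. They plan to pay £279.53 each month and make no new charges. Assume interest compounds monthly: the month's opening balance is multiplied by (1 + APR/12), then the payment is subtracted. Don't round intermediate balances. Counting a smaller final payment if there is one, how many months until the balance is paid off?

Monthly rate r = 18.6%/12 = 1.55% = 0.0155.
Recurrence: B ← B·(1+r) − £279.53.
Month 1: interest £91.30; balance after payment £5,701.77.
Month 2: interest £88.38; balance after payment £5,510.61.
Closed form: n = −ln(1 − rB₀/P)/ln(1+r) = −ln(0.6734)/ln(1.0155) ≈ 25.708, so the balance reaches zero during payment 26.

26 months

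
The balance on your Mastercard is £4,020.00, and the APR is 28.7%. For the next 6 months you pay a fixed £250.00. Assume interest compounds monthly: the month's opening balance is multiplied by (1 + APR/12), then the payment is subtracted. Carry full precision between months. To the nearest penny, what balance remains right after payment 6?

Monthly rate r = 28.7%/12 = 2.39167% = 0.0239167.
Each month: B ← B·(1+r) − £250.00.
Month 1: interest £96.14; balance after payment £3,866.15.
Month 2: interest £92.47; balance after payment £3,708.61.
Month 3: interest £88.70; balance after payment £3,547.31.
Month 4: interest £84.84; balance after payment £3,382.15.
Month 5: interest £80.89; balance after payment £3,213.04.
Month 6: interest £76.85; balance after payment £3,039.88.

£3,039.88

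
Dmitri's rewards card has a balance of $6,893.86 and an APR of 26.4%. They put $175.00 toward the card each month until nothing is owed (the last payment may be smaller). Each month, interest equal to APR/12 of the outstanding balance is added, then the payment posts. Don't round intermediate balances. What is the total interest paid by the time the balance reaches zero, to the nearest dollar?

$9,309

Monthly rate r = 26.4%/12 = 2.2% = 0.022.
Payoff takes n = ⌈−ln(1 − rB₀/P)/ln(1+r)⌉ = ⌈92.587⌉ = 93 payments; the last is $103.16.
Total paid = 92·$175.00 + $103.16 = $16,203.16.
Total interest = total paid − principal = $16,203.16 − $6,893.86 = $9,309.30.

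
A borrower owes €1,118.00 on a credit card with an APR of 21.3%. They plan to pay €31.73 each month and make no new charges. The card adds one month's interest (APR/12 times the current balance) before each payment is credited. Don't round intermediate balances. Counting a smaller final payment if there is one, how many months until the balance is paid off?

Monthly rate r = 21.3%/12 = 1.775% = 0.01775.
Recurrence: B ← B·(1+r) − €31.73.
Month 1: interest €19.84; balance after payment €1,106.11.
Month 2: interest €19.63; balance after payment €1,094.02.
Closed form: n = −ln(1 − rB₀/P)/ln(1+r) = −ln(0.37458)/ln(1.01775) ≈ 55.810, so the balance reaches zero during payment 56.

56 payments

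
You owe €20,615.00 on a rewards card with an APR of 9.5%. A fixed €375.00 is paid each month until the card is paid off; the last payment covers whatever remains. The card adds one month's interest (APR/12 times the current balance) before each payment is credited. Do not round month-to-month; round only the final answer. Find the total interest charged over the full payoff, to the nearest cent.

€6,553.61

Monthly rate r = 9.5%/12 = 0.791667% = 0.00791667.
Payoff takes n = ⌈−ln(1 − rB₀/P)/ln(1+r)⌉ = ⌈72.449⌉ = 73 payments; the last is €168.61.
Total paid = 72·€375.00 + €168.61 = €27,168.61.
Total interest = total paid − principal = €27,168.61 − €20,615.00 = €6,553.61.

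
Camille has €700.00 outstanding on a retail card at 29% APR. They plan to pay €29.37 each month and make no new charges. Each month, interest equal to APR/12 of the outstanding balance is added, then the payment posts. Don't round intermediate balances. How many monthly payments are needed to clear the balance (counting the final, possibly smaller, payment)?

36 months

Monthly rate r = 29%/12 = 2.41667% = 0.0241667.
Recurrence: B ← B·(1+r) − €29.37.
Month 1: interest €16.92; balance after payment €687.55.
Month 2: interest €16.62; balance after payment €674.79.
Closed form: n = −ln(1 − rB₀/P)/ln(1+r) = −ln(0.42402)/ln(1.02417) ≈ 35.930, so the balance reaches zero during payment 36.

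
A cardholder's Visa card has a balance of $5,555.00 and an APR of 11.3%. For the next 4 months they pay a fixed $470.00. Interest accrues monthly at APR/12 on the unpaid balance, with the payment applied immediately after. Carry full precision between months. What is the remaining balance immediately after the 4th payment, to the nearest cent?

Monthly rate r = 11.3%/12 = 0.941667% = 0.00941667.
Each month: B ← B·(1+r) − $470.00.
Month 1: interest $52.31; balance after payment $5,137.31.
Month 2: interest $48.38; balance after payment $4,715.69.
Month 3: interest $44.41; balance after payment $4,290.09.
Month 4: interest $40.40; balance after payment $3,860.49.

$3,860.49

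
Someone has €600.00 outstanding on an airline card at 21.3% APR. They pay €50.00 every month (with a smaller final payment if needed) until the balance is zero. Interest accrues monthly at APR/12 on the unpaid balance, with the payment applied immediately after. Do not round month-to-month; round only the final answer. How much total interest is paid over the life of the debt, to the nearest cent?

€80.80

Monthly rate r = 21.3%/12 = 1.775% = 0.01775.
Payoff takes n = ⌈−ln(1 − rB₀/P)/ln(1+r)⌉ = ⌈13.614⌉ = 14 payments; the last is €30.80.
Total paid = 13·€50.00 + €30.80 = €680.80.
Total interest = total paid − principal = €680.80 − €600.00 = €80.80.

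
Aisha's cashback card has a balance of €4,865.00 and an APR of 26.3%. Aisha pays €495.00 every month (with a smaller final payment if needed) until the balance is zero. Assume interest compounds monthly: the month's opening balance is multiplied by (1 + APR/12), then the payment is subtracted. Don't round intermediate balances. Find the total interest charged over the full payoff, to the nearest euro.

Monthly rate r = 26.3%/12 = 2.19167% = 0.0219167.
Payoff takes n = ⌈−ln(1 − rB₀/P)/ln(1+r)⌉ = ⌈11.189⌉ = 12 payments; the last is €94.57.
Total paid = 11·€495.00 + €94.57 = €5,539.57.
Total interest = total paid − principal = €5,539.57 − €4,865.00 = €674.57.

€675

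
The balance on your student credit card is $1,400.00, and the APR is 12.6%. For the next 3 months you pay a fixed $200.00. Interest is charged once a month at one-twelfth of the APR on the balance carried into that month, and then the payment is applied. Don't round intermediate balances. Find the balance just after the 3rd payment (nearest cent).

$838.24

Monthly rate r = 12.6%/12 = 1.05% = 0.0105.
Each month: B ← B·(1+r) − $200.00.
Month 1: interest $14.70; balance after payment $1,214.70.
Month 2: interest $12.75; balance after payment $1,027.45.
Month 3: interest $10.79; balance after payment $838.24.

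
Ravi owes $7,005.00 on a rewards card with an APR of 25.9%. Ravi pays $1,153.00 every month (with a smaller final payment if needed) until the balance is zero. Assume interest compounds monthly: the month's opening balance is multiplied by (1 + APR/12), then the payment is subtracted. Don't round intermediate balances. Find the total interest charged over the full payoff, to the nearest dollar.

Monthly rate r = 25.9%/12 = 2.15833% = 0.0215833.
Payoff takes n = ⌈−ln(1 − rB₀/P)/ln(1+r)⌉ = ⌈6.582⌉ = 7 payments; the last is $674.58.
Total paid = 6·$1,153.00 + $674.58 = $7,592.58.
Total interest = total paid − principal = $7,592.58 − $7,005.00 = $587.58.

$588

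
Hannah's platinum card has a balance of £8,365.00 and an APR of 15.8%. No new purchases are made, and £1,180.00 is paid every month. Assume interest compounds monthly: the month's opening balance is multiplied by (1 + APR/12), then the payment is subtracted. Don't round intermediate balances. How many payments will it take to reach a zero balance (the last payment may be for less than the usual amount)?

8 months

Monthly rate r = 15.8%/12 = 1.31667% = 0.0131667.
Recurrence: B ← B·(1+r) − £1,180.00.
Month 1: interest £110.14; balance after payment £7,295.14.
Month 2: interest £96.05; balance after payment £6,211.19.
Closed form: n = −ln(1 − rB₀/P)/ln(1+r) = −ln(0.90666)/ln(1.01317) ≈ 7.491, so the balance reaches zero during payment 8.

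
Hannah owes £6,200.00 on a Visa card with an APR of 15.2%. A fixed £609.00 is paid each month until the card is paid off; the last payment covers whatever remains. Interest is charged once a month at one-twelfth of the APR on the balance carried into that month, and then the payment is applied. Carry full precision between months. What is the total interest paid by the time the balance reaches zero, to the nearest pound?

£480

Monthly rate r = 15.2%/12 = 1.26667% = 0.0126667.
Payoff takes n = ⌈−ln(1 − rB₀/P)/ln(1+r)⌉ = ⌈10.968⌉ = 11 payments; the last is £589.90.
Total paid = 10·£609.00 + £589.90 = £6,679.90.
Total interest = total paid − principal = £6,679.90 − £6,200.00 = £479.90.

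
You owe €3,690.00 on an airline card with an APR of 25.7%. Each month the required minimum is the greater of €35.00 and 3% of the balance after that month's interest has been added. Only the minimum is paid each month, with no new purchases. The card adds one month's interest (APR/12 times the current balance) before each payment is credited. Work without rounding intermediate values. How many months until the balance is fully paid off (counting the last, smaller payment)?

184 months

Monthly rate r = 25.7%/12 = 2.14167% = 0.0214167.
While 3% of the post-interest balance exceeds €35.00, each month B ← (B·(1+r))·(1 − 0.03), i.e. B shrinks by the factor (1+r)·0.97 = 0.99077.
This holds for months 1–127. Entering month 128 the balance is €1,137.13; 3% of the post-interest balance is now below €35.00, so the flat €35.00 minimum applies from here.
From month 128 a fixed €35.00 at rate r clears €1,137.13 in 57 more payments. Total: 127 + 57 = 184 months.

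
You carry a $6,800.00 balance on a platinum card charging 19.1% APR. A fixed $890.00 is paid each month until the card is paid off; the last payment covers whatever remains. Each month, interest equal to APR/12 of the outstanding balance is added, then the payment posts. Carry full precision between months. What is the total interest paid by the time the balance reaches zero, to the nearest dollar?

Monthly rate r = 19.1%/12 = 1.59167% = 0.0159167.
Payoff takes n = ⌈−ln(1 − rB₀/P)/ln(1+r)⌉ = ⌈8.211⌉ = 9 payments; the last is $189.11.
Total paid = 8·$890.00 + $189.11 = $7,309.11.
Total interest = total paid − principal = $7,309.11 − $6,800.00 = $509.11.

$509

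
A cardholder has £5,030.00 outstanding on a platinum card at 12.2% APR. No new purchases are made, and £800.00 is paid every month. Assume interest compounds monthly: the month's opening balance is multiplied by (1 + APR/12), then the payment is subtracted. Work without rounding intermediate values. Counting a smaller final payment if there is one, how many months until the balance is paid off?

7 payments

Monthly rate r = 12.2%/12 = 1.01667% = 0.0101667.
Recurrence: B ← B·(1+r) − £800.00.
Month 1: interest £51.14; balance after payment £4,281.14.
Month 2: interest £43.52; balance after payment £3,524.66.
Closed form: n = −ln(1 − rB₀/P)/ln(1+r) = −ln(0.93608)/ln(1.01017) ≈ 6.530, so the balance reaches zero during payment 7.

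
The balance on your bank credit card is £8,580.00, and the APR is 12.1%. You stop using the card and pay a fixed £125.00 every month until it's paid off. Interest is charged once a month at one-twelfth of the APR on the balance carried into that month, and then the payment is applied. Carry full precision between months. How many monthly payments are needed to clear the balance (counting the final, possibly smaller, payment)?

118 months

Monthly rate r = 12.1%/12 = 1.00833% = 0.0100833.
Recurrence: B ← B·(1+r) − £125.00.
Month 1: interest £86.52; balance after payment £8,541.51.
Month 2: interest £86.13; balance after payment £8,502.64.
Closed form: n = −ln(1 − rB₀/P)/ln(1+r) = −ln(0.30788)/ln(1.01008) ≈ 117.419, so the balance reaches zero during payment 118.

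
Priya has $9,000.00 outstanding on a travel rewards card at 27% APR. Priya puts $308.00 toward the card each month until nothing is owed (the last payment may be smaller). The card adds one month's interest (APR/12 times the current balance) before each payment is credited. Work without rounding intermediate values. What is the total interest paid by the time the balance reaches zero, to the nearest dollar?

$5,831

Monthly rate r = 27%/12 = 2.25% = 0.0225.
Payoff takes n = ⌈−ln(1 − rB₀/P)/ln(1+r)⌉ = ⌈48.151⌉ = 49 payments; the last is $46.95.
Total paid = 48·$308.00 + $46.95 = $14,830.95.
Total interest = total paid − principal = $14,830.95 − $9,000.00 = $5,830.95.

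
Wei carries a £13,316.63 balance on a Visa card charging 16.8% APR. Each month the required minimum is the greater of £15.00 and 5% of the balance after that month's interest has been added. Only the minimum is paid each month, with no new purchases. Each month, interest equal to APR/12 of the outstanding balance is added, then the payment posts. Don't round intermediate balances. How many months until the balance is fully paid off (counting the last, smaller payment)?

Monthly rate r = 16.8%/12 = 1.4% = 0.014.
While 5% of the post-interest balance exceeds £15.00, each month B ← (B·(1+r))·(1 − 0.05), i.e. B shrinks by the factor (1+r)·0.95 = 0.9633.
This holds for months 1–102. Entering month 103 the balance is £293.81; 5% of the post-interest balance is now below £15.00, so the flat £15.00 minimum applies from here.
From month 103 a fixed £15.00 at rate r clears £293.81 in 24 more payments. Total: 102 + 24 = 126 months.

126 months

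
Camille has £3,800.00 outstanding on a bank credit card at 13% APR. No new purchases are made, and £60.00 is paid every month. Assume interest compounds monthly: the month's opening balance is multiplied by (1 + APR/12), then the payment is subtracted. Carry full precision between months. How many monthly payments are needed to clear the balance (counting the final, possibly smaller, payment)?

108 payments

Monthly rate r = 13%/12 = 1.08333% = 0.0108333.
Recurrence: B ← B·(1+r) − £60.00.
Month 1: interest £41.17; balance after payment £3,781.17.
Month 2: interest £40.96; balance after payment £3,762.13.
Closed form: n = −ln(1 − rB₀/P)/ln(1+r) = −ln(0.31389)/ln(1.01083) ≈ 107.537, so the balance reaches zero during payment 108.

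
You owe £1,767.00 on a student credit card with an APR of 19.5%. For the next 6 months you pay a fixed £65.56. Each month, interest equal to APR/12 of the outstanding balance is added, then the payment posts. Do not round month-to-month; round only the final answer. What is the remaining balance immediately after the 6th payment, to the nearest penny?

£1,536.74

Monthly rate r = 19.5%/12 = 1.625% = 0.01625.
Each month: B ← B·(1+r) − £65.56.
Month 1: interest £28.71; balance after payment £1,730.15.
Month 2: interest £28.11; balance after payment £1,692.71.
Month 3: interest £27.51; balance after payment £1,654.66.
Month 4: interest £26.89; balance after payment £1,615.98.
Month 5: interest £26.26; balance after payment £1,576.68.
Month 6: interest £25.62; balance after payment £1,536.74.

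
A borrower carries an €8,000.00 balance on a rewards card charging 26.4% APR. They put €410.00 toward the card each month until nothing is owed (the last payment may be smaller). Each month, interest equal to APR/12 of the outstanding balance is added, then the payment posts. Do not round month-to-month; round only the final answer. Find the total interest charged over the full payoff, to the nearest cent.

€2,567.28

Monthly rate r = 26.4%/12 = 2.2% = 0.022.
Payoff takes n = ⌈−ln(1 − rB₀/P)/ln(1+r)⌉ = ⌈25.772⌉ = 26 payments; the last is €317.28.
Total paid = 25·€410.00 + €317.28 = €10,567.28.
Total interest = total paid − principal = €10,567.28 − €8,000.00 = €2,567.28.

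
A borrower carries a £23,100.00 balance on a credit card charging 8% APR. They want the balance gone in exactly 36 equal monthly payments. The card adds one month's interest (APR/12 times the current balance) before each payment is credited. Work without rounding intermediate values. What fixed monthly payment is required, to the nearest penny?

Monthly rate r = 8%/12 = 0.666667% = 0.00666667.
Level-payment amortization: P = B₀·r / (1 − (1+r)^(−n)) = 23100.00·0.00666667 / (1 − 1.00667^(−36)).
Denominator 1 − (1+r)^(−36) = 0.21274537.
P = 154 / 0.21274537 ≈ 723.87.

£723.87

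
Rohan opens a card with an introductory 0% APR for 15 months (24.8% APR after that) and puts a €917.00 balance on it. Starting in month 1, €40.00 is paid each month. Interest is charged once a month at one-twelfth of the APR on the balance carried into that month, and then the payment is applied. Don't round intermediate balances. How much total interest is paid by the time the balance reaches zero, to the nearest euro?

€33

Promo months 1–15 at r₀ = 0%/12 = 0; months 16+ at r₁ = 24.8%/12 = 0.0206667.
After month 15 (no interest yet): B = €917.00 − 15·€40.00 = €317.00.
Then at r₁ with €40.00/mo: n₂ = −ln(1 − r₁·B/P)/ln(1+r₁) ≈ 8.74 → 9 more payments.
Total paid = 23·€40.00 + €29.84 = €949.84; interest = €949.84 − €917.00 = €32.84.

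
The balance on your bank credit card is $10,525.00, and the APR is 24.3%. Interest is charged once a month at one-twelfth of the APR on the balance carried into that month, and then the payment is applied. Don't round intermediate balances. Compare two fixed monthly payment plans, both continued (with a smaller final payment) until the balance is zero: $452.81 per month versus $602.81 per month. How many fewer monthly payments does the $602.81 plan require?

10 fewer payments

Monthly rate r = 24.3%/12 = 2.025% = 0.02025.
At $452.81/mo: n = ⌈−ln(1 − rB₀/P)/ln(1+r)⌉ = 32 payments (last $332.79); total interest = total paid − $10,525.00 = $3,844.90.
At $602.81/mo: 22 payments (last $460.48); total interest $2,594.49.
Payments saved = 32 − 22 = 10.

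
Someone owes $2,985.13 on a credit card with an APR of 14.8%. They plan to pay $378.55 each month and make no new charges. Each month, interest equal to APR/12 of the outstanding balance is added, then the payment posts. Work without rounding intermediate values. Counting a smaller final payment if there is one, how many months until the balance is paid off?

Monthly rate r = 14.8%/12 = 1.23333% = 0.0123333.
Recurrence: B ← B·(1+r) − $378.55.
Month 1: interest $36.82; balance after payment $2,643.40.
Month 2: interest $32.60; balance after payment $2,297.45.
Closed form: n = −ln(1 − rB₀/P)/ln(1+r) = −ln(0.90274)/ln(1.01233) ≈ 8.347, so the balance reaches zero during payment 9.

9 payments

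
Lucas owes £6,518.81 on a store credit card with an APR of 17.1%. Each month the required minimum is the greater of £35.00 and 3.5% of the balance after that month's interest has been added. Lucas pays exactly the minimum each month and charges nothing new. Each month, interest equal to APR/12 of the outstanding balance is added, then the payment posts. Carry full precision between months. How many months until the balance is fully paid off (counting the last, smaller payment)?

Monthly rate r = 17.1%/12 = 1.425% = 0.01425.
While 3.5% of the post-interest balance exceeds £35.00, each month B ← (B·(1+r))·(1 − 0.035), i.e. B shrinks by the factor (1+r)·0.965 = 0.97875.
This holds for months 1–88. Entering month 89 the balance is £984.77; 3.5% of the post-interest balance is now below £35.00, so the flat £35.00 minimum applies from here.
From month 89 a fixed £35.00 at rate r clears £984.77 in 37 more payments. Total: 88 + 37 = 125 months.

125 months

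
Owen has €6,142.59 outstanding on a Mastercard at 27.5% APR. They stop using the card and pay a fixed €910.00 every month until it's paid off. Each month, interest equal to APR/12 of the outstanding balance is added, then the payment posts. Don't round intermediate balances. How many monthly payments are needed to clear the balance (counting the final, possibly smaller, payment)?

Monthly rate r = 27.5%/12 = 2.29167% = 0.0229167.
Recurrence: B ← B·(1+r) − €910.00.
Month 1: interest €140.77; balance after payment €5,373.36.
Month 2: interest €123.14; balance after payment €4,586.50.
Closed form: n = −ln(1 − rB₀/P)/ln(1+r) = −ln(0.84531)/ln(1.02292) ≈ 7.417, so the balance reaches zero during payment 8.

8 payments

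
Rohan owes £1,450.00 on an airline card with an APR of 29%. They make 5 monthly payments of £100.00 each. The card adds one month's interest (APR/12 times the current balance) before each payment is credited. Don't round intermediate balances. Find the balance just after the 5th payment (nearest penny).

Monthly rate r = 29%/12 = 2.41667% = 0.0241667.
Each month: B ← B·(1+r) − £100.00.
Month 1: interest £35.04; balance after payment £1,385.04.
Month 2: interest £33.47; balance after payment £1,318.51.
Month 3: interest £31.86; balance after payment £1,250.38.
Month 4: interest £30.22; balance after payment £1,180.60.
Month 5: interest £28.53; balance after payment £1,109.13.

£1,109.13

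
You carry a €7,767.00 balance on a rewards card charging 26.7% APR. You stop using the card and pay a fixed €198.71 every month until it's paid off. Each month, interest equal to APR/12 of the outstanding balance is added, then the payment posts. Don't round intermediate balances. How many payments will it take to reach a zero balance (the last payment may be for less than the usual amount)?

Monthly rate r = 26.7%/12 = 2.225% = 0.02225.
Recurrence: B ← B·(1+r) − €198.71.
Month 1: interest €172.82; balance after payment €7,741.11.
Month 2: interest €172.24; balance after payment €7,714.64.
Closed form: n = −ln(1 − rB₀/P)/ln(1+r) = −ln(0.13031)/ln(1.02225) ≈ 92.603, so the balance reaches zero during payment 93.

93 months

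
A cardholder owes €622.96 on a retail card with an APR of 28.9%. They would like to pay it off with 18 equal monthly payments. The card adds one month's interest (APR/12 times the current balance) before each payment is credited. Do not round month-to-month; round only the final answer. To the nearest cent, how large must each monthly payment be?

Monthly rate r = 28.9%/12 = 2.40833% = 0.0240833.
Level-payment amortization: P = B₀·r / (1 − (1+r)^(−n)) = 622.96·0.0240833 / (1 − 1.02408^(−18)).
Denominator 1 − (1+r)^(−18) = 0.34842467.
P = 15.003 / 0.34842467 ≈ 43.06.

€43.06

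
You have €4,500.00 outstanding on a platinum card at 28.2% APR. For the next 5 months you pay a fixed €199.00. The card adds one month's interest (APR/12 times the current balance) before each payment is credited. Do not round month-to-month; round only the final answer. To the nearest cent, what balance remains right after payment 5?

€4,011.32

Monthly rate r = 28.2%/12 = 2.35% = 0.0235.
Each month: B ← B·(1+r) − €199.00.
Month 1: interest €105.75; balance after payment €4,406.75.
Month 2: interest €103.56; balance after payment €4,311.31.
Month 3: interest €101.32; balance after payment €4,213.62.
Month 4: interest €99.02; balance after payment €4,113.64.
Month 5: interest €96.67; balance after payment €4,011.32.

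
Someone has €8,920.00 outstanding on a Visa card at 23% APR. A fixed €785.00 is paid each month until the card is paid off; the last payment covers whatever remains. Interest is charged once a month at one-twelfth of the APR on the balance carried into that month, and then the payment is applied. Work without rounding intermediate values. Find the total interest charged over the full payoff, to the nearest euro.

Monthly rate r = 23%/12 = 1.91667% = 0.0191667.
Payoff takes n = ⌈−ln(1 − rB₀/P)/ln(1+r)⌉ = ⌈12.938⌉ = 13 payments; the last is €736.87.
Total paid = 12·€785.00 + €736.87 = €10,156.87.
Total interest = total paid − principal = €10,156.87 − €8,920.00 = €1,236.87.

€1,237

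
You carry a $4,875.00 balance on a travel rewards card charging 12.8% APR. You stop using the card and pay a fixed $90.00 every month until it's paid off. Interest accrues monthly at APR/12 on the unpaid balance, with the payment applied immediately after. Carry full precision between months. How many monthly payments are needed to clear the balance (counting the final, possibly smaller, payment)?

Monthly rate r = 12.8%/12 = 1.06667% = 0.0106667.
Recurrence: B ← B·(1+r) − $90.00.
Month 1: interest $52.00; balance after payment $4,837.00.
Month 2: interest $51.59; balance after payment $4,798.59.
Closed form: n = −ln(1 − rB₀/P)/ln(1+r) = −ln(0.42222)/ln(1.01067) ≈ 81.264, so the balance reaches zero during payment 82.

82 months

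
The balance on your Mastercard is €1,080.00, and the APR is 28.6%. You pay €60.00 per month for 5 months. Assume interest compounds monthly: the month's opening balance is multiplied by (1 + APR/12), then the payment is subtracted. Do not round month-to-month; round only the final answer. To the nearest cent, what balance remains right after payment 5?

Monthly rate r = 28.6%/12 = 2.38333% = 0.0238333.
Each month: B ← B·(1+r) − €60.00.
Month 1: interest €25.74; balance after payment €1,045.74.
Month 2: interest €24.92; balance after payment €1,010.66.
Month 3: interest €24.09; balance after payment €974.75.
Month 4: interest €23.23; balance after payment €937.98.
Month 5: interest €22.36; balance after payment €900.34.

€900.34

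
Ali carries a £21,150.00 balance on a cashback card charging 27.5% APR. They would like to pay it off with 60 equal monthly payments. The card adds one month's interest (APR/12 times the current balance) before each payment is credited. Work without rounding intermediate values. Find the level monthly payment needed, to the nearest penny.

£652.16

Monthly rate r = 27.5%/12 = 2.29167% = 0.0229167.
Level-payment amortization: P = B₀·r / (1 − (1+r)^(−n)) = 21150.00·0.0229167 / (1 − 1.02292^(−60)).
Denominator 1 − (1+r)^(−60) = 0.743206093.
P = 484.687 / 0.743206093 ≈ 652.16.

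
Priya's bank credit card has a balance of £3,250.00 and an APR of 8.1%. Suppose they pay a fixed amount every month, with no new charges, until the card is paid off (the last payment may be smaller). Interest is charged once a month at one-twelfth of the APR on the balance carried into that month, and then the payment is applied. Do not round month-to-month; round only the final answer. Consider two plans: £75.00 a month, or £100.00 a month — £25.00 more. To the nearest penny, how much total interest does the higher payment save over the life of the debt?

Monthly rate r = 8.1%/12 = 0.675% = 0.00675.
At £75.00/mo: n = ⌈−ln(1 − rB₀/P)/ln(1+r)⌉ = 52 payments (last £32.66); total interest = total paid − £3,250.00 = £607.66.
At £100.00/mo: 37 payments (last £81.46); total interest £431.46.
Interest saved = £607.66 − £431.46 = £176.20.

£176.20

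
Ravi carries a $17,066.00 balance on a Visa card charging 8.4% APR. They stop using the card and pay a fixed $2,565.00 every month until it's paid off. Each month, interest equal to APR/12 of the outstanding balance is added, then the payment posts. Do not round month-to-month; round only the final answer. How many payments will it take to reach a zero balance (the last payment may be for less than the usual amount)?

7 months

Monthly rate r = 8.4%/12 = 0.7% = 0.007.
Recurrence: B ← B·(1+r) − $2,565.00.
Month 1: interest $119.46; balance after payment $14,620.46.
Month 2: interest $102.34; balance after payment $12,157.81.
Closed form: n = −ln(1 − rB₀/P)/ln(1+r) = −ln(0.95343)/ln(1.007) ≈ 6.837, so the balance reaches zero during payment 7.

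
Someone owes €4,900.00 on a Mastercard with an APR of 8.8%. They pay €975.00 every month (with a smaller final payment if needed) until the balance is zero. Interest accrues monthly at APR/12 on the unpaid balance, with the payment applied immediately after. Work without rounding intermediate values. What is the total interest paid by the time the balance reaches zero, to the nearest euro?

Monthly rate r = 8.8%/12 = 0.733333% = 0.00733333.
Payoff takes n = ⌈−ln(1 − rB₀/P)/ln(1+r)⌉ = ⌈5.139⌉ = 6 payments; the last is €136.29.
Total paid = 5·€975.00 + €136.29 = €5,011.29.
Total interest = total paid − principal = €5,011.29 − €4,900.00 = €111.29.

€111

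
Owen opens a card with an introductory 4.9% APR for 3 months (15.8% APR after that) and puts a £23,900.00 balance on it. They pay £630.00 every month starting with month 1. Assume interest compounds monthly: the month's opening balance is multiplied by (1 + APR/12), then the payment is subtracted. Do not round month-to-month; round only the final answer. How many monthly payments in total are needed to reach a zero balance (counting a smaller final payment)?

51 payments

Promo months 1–3 at r₀ = 4.9%/12 = 0.00408333; months 4+ at r₁ = 15.8%/12 = 0.0131667.
After month 3: iterate B ← B·(1+r₀) − £630.00 for 3 months → £22,296.24.
Then at r₁ with £630.00/mo: n₂ = −ln(1 − r₁·B/P)/ln(1+r₁) ≈ 47.96 → 48 more payments.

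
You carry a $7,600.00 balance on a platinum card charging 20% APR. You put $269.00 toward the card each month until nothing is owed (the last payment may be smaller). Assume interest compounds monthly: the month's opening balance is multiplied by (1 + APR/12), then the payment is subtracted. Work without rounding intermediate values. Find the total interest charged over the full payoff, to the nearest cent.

Monthly rate r = 20%/12 = 1.66667% = 0.0166667.
Payoff takes n = ⌈−ln(1 − rB₀/P)/ln(1+r)⌉ = ⌈38.510⌉ = 39 payments; the last is $137.68.
Total paid = 38·$269.00 + $137.68 = $10,359.68.
Total interest = total paid − principal = $10,359.68 − $7,600.00 = $2,759.68.

$2,759.68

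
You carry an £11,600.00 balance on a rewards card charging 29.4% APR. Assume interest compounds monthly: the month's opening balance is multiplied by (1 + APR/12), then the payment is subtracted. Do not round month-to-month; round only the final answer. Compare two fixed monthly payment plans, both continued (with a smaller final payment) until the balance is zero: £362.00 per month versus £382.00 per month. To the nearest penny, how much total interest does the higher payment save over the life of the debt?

Monthly rate r = 29.4%/12 = 2.45% = 0.0245.
At £362.00/mo: n = ⌈−ln(1 − rB₀/P)/ln(1+r)⌉ = 64 payments (last £189.65); total interest = total paid − £11,600.00 = £11,395.65.
At £382.00/mo: 57 payments (last £111.96); total interest £9,903.96.
Interest saved = £11,395.65 − £9,903.96 = £1,491.69.

£1,491.69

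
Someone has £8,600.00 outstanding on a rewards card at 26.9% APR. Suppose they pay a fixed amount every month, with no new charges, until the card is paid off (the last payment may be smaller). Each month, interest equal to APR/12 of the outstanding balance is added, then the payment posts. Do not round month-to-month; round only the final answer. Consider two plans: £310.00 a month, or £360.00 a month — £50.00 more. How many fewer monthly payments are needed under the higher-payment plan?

9 fewer payments

Monthly rate r = 26.9%/12 = 2.24167% = 0.0224167.
At £310.00/mo: n = ⌈−ln(1 − rB₀/P)/ln(1+r)⌉ = 44 payments (last £269.94); total interest = total paid − £8,600.00 = £4,999.94.
At £360.00/mo: 35 payments (last £213.11); total interest £3,853.11.
Payments saved = 44 − 35 = 9.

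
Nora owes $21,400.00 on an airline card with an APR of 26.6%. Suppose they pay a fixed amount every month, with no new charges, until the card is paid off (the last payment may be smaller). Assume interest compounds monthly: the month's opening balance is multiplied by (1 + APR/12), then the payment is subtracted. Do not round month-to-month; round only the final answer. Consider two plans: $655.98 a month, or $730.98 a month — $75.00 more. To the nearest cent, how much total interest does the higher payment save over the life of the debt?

Monthly rate r = 26.6%/12 = 2.21667% = 0.0221667.
At $655.98/mo: n = ⌈−ln(1 − rB₀/P)/ln(1+r)⌉ = 59 payments (last $379.53); total interest = total paid − $21,400.00 = $17,026.37.
At $730.98/mo: 48 payments (last $547.02); total interest $13,503.08.
Interest saved = $17,026.37 − $13,503.08 = $3,523.29.

$3,523.29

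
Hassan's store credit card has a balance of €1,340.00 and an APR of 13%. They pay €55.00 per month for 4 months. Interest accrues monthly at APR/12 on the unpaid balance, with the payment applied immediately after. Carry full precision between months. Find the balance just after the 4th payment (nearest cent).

€1,175.42

Monthly rate r = 13%/12 = 1.08333% = 0.0108333.
Each month: B ← B·(1+r) − €55.00.
Month 1: interest €14.52; balance after payment €1,299.52.
Month 2: interest €14.08; balance after payment €1,258.59.
Month 3: interest €13.63; balance after payment €1,217.23.
Month 4: interest €13.19; balance after payment €1,175.42.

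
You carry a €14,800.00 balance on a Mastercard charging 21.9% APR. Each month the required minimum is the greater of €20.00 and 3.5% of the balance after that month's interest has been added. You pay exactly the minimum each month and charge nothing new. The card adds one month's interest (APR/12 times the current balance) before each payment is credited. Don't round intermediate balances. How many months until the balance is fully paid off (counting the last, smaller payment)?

227 months

Monthly rate r = 21.9%/12 = 1.825% = 0.01825.
While 3.5% of the post-interest balance exceeds €20.00, each month B ← (B·(1+r))·(1 − 0.035), i.e. B shrinks by the factor (1+r)·0.965 = 0.98261.
This holds for months 1–187. Entering month 188 the balance is €556.73; 3.5% of the post-interest balance is now below €20.00, so the flat €20.00 minimum applies from here.
From month 188 a fixed €20.00 at rate r clears €556.73 in 40 more payments. Total: 187 + 40 = 227 months.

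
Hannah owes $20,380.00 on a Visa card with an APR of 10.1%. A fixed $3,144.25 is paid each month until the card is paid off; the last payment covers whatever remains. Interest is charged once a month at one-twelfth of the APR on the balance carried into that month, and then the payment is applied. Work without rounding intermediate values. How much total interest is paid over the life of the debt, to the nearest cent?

Monthly rate r = 10.1%/12 = 0.841667% = 0.00841667.
Payoff takes n = ⌈−ln(1 − rB₀/P)/ln(1+r)⌉ = ⌈6.693⌉ = 7 payments; the last is $2,182.36.
Total paid = 6·$3,144.25 + $2,182.36 = $21,047.86.
Total interest = total paid − principal = $21,047.86 − $20,380.00 = $667.86.

$667.86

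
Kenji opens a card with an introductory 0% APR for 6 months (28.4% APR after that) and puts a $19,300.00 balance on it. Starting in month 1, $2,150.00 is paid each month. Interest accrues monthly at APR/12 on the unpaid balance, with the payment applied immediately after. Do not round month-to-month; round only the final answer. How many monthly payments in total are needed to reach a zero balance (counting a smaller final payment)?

Promo months 1–6 at r₀ = 0%/12 = 0; months 7+ at r₁ = 28.4%/12 = 0.0236667.
After month 6 (no interest yet): B = $19,300.00 − 6·$2,150.00 = $6,400.00.
Then at r₁ with $2,150.00/mo: n₂ = −ln(1 − r₁·B/P)/ln(1+r₁) ≈ 3.12 → 4 more payments.

10 months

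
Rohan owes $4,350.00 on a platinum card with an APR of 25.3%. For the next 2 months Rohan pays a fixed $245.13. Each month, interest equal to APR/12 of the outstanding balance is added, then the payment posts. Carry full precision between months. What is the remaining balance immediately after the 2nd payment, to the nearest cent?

$4,039.93

Monthly rate r = 25.3%/12 = 2.10833% = 0.0210833.
Each month: B ← B·(1+r) − $245.13.
Month 1: interest $91.71; balance after payment $4,196.58.
Month 2: interest $88.48; balance after payment $4,039.93.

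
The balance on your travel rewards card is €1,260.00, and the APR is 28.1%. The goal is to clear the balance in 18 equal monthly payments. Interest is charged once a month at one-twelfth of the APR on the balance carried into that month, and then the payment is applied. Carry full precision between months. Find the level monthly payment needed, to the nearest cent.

Monthly rate r = 28.1%/12 = 2.34167% = 0.0234167.
Level-payment amortization: P = B₀·r / (1 − (1+r)^(−n)) = 1260.00·0.0234167 / (1 − 1.02342^(−18)).
Denominator 1 − (1+r)^(−18) = 0.340742219.
P = 29.505 / 0.340742219 ≈ 86.59.

€86.59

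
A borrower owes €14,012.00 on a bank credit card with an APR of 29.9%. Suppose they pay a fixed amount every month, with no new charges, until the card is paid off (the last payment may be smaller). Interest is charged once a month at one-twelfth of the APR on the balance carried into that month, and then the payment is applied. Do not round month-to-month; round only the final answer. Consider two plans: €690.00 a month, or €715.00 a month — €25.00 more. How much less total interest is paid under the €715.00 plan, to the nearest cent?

Monthly rate r = 29.9%/12 = 2.49167% = 0.0249167.
At €690.00/mo: n = ⌈−ln(1 − rB₀/P)/ln(1+r)⌉ = 29 payments (last €452.76); total interest = total paid − €14,012.00 = €5,760.76.
At €715.00/mo: 28 payments (last €161.48); total interest €5,454.48.
Interest saved = €5,760.76 − €5,454.48 = €306.28.

€306.28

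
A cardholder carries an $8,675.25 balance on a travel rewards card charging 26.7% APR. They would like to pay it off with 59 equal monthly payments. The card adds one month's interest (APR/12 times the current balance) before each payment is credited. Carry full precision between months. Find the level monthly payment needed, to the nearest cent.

Monthly rate r = 26.7%/12 = 2.225% = 0.02225.
Level-payment amortization: P = B₀·r / (1 − (1+r)^(−n)) = 8675.25·0.02225 / (1 − 1.02225^(−59)).
Denominator 1 − (1+r)^(−59) = 0.727020543.
P = 193.024 / 0.727020543 ≈ 265.50.

$265.50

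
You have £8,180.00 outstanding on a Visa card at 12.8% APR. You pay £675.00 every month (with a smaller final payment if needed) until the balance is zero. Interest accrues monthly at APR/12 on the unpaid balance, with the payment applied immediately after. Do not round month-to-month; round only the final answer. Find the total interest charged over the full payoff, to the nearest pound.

£626

Monthly rate r = 12.8%/12 = 1.06667% = 0.0106667.
Payoff takes n = ⌈−ln(1 − rB₀/P)/ln(1+r)⌉ = ⌈13.046⌉ = 14 payments; the last is £30.97.
Total paid = 13·£675.00 + £30.97 = £8,805.97.
Total interest = total paid − principal = £8,805.97 − £8,180.00 = £625.97.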